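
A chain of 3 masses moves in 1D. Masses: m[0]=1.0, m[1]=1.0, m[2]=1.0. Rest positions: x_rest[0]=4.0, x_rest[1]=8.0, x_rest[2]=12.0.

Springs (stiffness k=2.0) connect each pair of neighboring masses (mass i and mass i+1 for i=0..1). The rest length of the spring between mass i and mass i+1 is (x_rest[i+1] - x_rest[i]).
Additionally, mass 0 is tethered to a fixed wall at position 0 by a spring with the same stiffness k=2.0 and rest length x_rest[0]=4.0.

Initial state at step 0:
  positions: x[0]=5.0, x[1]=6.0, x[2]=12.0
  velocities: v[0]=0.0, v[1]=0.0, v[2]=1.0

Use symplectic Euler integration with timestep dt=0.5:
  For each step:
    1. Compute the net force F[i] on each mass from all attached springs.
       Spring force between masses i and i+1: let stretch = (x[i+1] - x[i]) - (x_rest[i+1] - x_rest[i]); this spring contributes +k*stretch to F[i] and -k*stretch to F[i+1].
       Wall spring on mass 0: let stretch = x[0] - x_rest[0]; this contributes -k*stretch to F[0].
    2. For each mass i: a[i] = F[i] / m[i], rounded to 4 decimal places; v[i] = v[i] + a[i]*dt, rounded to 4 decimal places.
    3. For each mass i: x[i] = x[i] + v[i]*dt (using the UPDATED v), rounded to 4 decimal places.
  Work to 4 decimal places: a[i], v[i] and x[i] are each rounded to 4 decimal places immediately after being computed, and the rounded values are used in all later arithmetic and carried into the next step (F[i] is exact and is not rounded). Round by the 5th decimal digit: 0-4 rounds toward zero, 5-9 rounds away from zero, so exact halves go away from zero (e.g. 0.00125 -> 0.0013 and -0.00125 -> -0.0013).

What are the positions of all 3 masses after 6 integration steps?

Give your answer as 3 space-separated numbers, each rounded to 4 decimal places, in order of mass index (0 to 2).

Answer: 3.4219 10.6875 12.1719

Derivation:
Step 0: x=[5.0000 6.0000 12.0000] v=[0.0000 0.0000 1.0000]
Step 1: x=[3.0000 8.5000 11.5000] v=[-4.0000 5.0000 -1.0000]
Step 2: x=[2.2500 9.7500 11.5000] v=[-1.5000 2.5000 0.0000]
Step 3: x=[4.1250 8.1250 12.6250] v=[3.7500 -3.2500 2.2500]
Step 4: x=[5.9375 6.7500 13.5000] v=[3.6250 -2.7500 1.7500]
Step 5: x=[5.1875 8.3438 13.0000] v=[-1.5000 3.1875 -1.0000]
Step 6: x=[3.4219 10.6875 12.1719] v=[-3.5312 4.6874 -1.6562]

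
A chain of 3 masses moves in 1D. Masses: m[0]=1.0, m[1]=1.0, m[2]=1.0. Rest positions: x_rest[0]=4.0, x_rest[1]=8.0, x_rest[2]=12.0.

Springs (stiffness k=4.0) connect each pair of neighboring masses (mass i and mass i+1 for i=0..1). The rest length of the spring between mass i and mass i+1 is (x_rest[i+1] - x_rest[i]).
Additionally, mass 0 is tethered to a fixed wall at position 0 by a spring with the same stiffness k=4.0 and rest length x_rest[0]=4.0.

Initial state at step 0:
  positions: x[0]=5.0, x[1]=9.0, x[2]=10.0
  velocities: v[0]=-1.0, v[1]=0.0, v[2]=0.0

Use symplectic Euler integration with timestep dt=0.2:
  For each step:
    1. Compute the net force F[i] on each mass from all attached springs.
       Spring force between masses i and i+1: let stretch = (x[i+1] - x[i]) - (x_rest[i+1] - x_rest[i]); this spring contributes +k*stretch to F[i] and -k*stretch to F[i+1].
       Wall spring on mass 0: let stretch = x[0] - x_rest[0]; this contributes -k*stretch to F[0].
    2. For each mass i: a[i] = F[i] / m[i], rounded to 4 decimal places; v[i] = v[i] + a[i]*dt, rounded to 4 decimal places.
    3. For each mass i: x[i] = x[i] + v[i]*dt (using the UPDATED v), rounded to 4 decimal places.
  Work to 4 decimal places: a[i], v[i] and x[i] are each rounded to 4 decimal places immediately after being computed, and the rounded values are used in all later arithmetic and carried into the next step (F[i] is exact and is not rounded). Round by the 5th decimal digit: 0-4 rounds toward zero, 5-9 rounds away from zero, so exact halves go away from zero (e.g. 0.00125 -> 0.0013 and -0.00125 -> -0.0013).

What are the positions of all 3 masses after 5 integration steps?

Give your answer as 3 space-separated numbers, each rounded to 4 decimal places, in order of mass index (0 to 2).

Step 0: x=[5.0000 9.0000 10.0000] v=[-1.0000 0.0000 0.0000]
Step 1: x=[4.6400 8.5200 10.4800] v=[-1.8000 -2.4000 2.4000]
Step 2: x=[4.1584 7.7328 11.2864] v=[-2.4080 -3.9360 4.0320]
Step 3: x=[3.5834 6.9423 12.1642] v=[-2.8752 -3.9526 4.3891]
Step 4: x=[2.9724 6.4499 12.8465] v=[-3.0548 -2.4622 3.4116]
Step 5: x=[2.4423 6.4245 13.1454] v=[-2.6507 -0.1269 1.4943]

Answer: 2.4423 6.4245 13.1454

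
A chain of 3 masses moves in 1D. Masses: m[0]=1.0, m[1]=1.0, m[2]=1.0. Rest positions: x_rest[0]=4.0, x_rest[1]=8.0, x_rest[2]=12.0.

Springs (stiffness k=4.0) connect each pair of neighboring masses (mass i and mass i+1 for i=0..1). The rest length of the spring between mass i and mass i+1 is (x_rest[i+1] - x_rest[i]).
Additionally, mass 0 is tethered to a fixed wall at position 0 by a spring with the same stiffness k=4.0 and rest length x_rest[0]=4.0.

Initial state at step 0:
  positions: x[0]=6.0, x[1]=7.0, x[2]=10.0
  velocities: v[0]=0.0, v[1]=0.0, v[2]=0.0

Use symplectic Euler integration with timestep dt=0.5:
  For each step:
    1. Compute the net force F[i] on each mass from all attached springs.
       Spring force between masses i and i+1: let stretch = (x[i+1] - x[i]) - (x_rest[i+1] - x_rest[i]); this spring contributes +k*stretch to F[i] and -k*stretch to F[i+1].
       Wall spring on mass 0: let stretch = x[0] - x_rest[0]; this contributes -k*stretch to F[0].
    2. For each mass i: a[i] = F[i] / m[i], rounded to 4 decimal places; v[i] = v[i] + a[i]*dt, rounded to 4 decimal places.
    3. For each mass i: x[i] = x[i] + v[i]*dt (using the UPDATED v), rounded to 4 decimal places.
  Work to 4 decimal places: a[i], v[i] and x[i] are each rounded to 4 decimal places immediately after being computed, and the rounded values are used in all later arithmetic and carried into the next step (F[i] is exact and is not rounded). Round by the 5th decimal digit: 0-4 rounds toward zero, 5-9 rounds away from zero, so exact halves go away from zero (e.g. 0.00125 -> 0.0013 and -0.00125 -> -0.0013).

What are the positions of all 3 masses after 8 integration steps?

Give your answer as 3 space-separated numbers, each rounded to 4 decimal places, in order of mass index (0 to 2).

Step 0: x=[6.0000 7.0000 10.0000] v=[0.0000 0.0000 0.0000]
Step 1: x=[1.0000 9.0000 11.0000] v=[-10.0000 4.0000 2.0000]
Step 2: x=[3.0000 5.0000 14.0000] v=[4.0000 -8.0000 6.0000]
Step 3: x=[4.0000 8.0000 12.0000] v=[2.0000 6.0000 -4.0000]
Step 4: x=[5.0000 11.0000 10.0000] v=[2.0000 6.0000 -4.0000]
Step 5: x=[7.0000 7.0000 13.0000] v=[4.0000 -8.0000 6.0000]
Step 6: x=[2.0000 9.0000 14.0000] v=[-10.0000 4.0000 2.0000]
Step 7: x=[2.0000 9.0000 14.0000] v=[0.0000 0.0000 0.0000]
Step 8: x=[7.0000 7.0000 13.0000] v=[10.0000 -4.0000 -2.0000]

Answer: 7.0000 7.0000 13.0000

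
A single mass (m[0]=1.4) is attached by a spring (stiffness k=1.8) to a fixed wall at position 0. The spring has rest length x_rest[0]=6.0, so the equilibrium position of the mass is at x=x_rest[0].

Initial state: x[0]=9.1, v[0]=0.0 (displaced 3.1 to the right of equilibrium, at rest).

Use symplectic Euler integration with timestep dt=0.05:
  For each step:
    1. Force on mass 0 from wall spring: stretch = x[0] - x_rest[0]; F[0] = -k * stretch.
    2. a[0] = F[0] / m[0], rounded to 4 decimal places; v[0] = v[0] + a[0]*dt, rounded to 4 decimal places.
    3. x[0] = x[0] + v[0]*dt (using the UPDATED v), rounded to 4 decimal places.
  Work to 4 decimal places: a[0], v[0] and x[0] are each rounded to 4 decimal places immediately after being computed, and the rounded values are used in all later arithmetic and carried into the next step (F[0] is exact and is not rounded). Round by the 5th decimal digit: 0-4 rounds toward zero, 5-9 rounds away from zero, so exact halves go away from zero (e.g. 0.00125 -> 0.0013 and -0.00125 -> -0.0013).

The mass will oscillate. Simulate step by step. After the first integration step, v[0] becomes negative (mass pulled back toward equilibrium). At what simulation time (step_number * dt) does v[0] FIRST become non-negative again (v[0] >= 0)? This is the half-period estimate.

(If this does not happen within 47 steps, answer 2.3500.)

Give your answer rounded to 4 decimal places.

Step 0: x=[9.1000] v=[0.0000]
Step 1: x=[9.0900] v=[-0.1993]
Step 2: x=[9.0701] v=[-0.3979]
Step 3: x=[9.0403] v=[-0.5953]
Step 4: x=[9.0008] v=[-0.7908]
Step 5: x=[8.9516] v=[-0.9837]
Step 6: x=[8.8929] v=[-1.1734]
Step 7: x=[8.8249] v=[-1.3594]
Step 8: x=[8.7479] v=[-1.5410]
Step 9: x=[8.6620] v=[-1.7177]
Step 10: x=[8.5676] v=[-1.8888]
Step 11: x=[8.4649] v=[-2.0539]
Step 12: x=[8.3543] v=[-2.2124]
Step 13: x=[8.2361] v=[-2.3638]
Step 14: x=[8.1107] v=[-2.5076]
Step 15: x=[7.9785] v=[-2.6433]
Step 16: x=[7.8400] v=[-2.7705]
Step 17: x=[7.6956] v=[-2.8888]
Step 18: x=[7.5457] v=[-2.9978]
Step 19: x=[7.3908] v=[-3.0972]
Step 20: x=[7.2315] v=[-3.1866]
Step 21: x=[7.0682] v=[-3.2658]
Step 22: x=[6.9015] v=[-3.3345]
Step 23: x=[6.7319] v=[-3.3925]
Step 24: x=[6.5599] v=[-3.4396]
Step 25: x=[6.3861] v=[-3.4756]
Step 26: x=[6.2111] v=[-3.5004]
Step 27: x=[6.0354] v=[-3.5140]
Step 28: x=[5.8596] v=[-3.5163]
Step 29: x=[5.6842] v=[-3.5073]
Step 30: x=[5.5099] v=[-3.4870]
Step 31: x=[5.3371] v=[-3.4555]
Step 32: x=[5.1665] v=[-3.4129]
Step 33: x=[4.9985] v=[-3.3593]
Step 34: x=[4.8338] v=[-3.2949]
Step 35: x=[4.6728] v=[-3.2199]
Step 36: x=[4.5161] v=[-3.1346]
Step 37: x=[4.3641] v=[-3.0392]
Step 38: x=[4.2174] v=[-2.9340]
Step 39: x=[4.0764] v=[-2.8194]
Step 40: x=[3.9416] v=[-2.6957]
Step 41: x=[3.8134] v=[-2.5634]
Step 42: x=[3.6923] v=[-2.4228]
Step 43: x=[3.5786] v=[-2.2745]
Step 44: x=[3.4727] v=[-2.1188]
Step 45: x=[3.3749] v=[-1.9563]
Step 46: x=[3.2855] v=[-1.7875]
Step 47: x=[3.2049] v=[-1.6130]
v[0] did not become non-negative within 47 steps; using fallback time=2.3500

Answer: 2.3500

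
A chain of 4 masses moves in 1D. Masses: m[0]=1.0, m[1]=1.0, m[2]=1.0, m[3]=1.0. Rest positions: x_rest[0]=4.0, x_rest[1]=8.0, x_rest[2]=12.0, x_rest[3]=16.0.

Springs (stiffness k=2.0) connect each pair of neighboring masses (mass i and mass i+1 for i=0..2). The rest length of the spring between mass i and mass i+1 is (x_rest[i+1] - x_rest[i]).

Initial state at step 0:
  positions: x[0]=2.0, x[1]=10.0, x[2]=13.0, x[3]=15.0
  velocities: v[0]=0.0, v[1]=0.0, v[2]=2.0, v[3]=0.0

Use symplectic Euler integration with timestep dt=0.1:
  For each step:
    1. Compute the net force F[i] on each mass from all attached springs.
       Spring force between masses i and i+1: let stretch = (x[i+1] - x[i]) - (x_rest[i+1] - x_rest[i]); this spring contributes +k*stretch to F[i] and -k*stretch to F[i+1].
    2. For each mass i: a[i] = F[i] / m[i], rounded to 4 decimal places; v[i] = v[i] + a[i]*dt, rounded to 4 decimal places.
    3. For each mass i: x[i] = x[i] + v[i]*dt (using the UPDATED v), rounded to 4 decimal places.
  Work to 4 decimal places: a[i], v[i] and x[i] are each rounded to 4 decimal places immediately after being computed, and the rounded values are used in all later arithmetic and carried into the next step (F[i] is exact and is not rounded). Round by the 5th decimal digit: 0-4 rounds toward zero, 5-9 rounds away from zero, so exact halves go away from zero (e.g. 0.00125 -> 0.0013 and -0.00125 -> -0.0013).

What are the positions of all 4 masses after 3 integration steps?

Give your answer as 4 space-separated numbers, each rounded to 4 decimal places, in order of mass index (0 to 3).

Answer: 2.4623 9.4414 13.4466 15.2498

Derivation:
Step 0: x=[2.0000 10.0000 13.0000 15.0000] v=[0.0000 0.0000 2.0000 0.0000]
Step 1: x=[2.0800 9.9000 13.1800 15.0400] v=[0.8000 -1.0000 1.8000 0.4000]
Step 2: x=[2.2364 9.7092 13.3316 15.1228] v=[1.5640 -1.9080 1.5160 0.8280]
Step 3: x=[2.4623 9.4414 13.4466 15.2498] v=[2.2586 -2.6781 1.1498 1.2698]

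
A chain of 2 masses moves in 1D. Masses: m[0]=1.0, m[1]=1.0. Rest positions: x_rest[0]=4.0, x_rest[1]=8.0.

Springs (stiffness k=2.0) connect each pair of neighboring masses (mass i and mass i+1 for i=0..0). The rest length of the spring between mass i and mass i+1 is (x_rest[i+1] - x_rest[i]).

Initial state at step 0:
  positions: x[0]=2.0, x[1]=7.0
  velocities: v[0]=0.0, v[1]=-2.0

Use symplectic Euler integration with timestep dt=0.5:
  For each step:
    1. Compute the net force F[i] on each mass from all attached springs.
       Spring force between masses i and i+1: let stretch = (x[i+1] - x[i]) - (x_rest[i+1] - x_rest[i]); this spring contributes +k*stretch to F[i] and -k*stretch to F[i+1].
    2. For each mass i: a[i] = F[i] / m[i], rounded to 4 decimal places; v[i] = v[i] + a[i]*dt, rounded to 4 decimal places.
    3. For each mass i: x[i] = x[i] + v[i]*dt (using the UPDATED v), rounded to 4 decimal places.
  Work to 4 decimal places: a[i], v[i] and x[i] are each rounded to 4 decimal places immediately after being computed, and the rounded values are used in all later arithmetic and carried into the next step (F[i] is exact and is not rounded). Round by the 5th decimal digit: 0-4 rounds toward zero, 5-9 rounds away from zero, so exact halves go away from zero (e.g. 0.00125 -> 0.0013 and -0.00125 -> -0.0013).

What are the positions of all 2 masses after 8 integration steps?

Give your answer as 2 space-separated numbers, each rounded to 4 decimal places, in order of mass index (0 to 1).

Answer: -0.5000 1.5000

Derivation:
Step 0: x=[2.0000 7.0000] v=[0.0000 -2.0000]
Step 1: x=[2.5000 5.5000] v=[1.0000 -3.0000]
Step 2: x=[2.5000 4.5000] v=[0.0000 -2.0000]
Step 3: x=[1.5000 4.5000] v=[-2.0000 0.0000]
Step 4: x=[0.0000 5.0000] v=[-3.0000 1.0000]
Step 5: x=[-1.0000 5.0000] v=[-2.0000 0.0000]
Step 6: x=[-1.0000 4.0000] v=[0.0000 -2.0000]
Step 7: x=[-0.5000 2.5000] v=[1.0000 -3.0000]
Step 8: x=[-0.5000 1.5000] v=[0.0000 -2.0000]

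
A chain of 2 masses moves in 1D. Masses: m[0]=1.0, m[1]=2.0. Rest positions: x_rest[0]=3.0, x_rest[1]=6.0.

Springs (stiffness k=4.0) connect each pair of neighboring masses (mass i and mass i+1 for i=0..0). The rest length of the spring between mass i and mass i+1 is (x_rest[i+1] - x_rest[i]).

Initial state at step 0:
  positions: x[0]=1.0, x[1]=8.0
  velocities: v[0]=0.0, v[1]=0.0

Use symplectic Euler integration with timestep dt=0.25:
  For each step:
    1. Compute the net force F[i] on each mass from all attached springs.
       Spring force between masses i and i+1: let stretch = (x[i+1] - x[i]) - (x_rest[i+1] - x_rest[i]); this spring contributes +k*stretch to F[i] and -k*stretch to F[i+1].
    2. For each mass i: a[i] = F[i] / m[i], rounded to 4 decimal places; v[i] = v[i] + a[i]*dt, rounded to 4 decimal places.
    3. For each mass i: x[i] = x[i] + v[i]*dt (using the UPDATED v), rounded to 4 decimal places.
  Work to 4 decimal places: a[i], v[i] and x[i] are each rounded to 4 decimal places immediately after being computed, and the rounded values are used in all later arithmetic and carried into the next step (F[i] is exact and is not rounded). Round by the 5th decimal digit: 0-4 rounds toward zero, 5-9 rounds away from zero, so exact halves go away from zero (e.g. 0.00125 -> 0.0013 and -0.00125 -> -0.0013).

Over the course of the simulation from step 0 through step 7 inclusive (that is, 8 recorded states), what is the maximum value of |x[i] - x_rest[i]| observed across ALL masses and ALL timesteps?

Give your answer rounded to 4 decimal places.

Step 0: x=[1.0000 8.0000] v=[0.0000 0.0000]
Step 1: x=[2.0000 7.5000] v=[4.0000 -2.0000]
Step 2: x=[3.6250 6.6875] v=[6.5000 -3.2500]
Step 3: x=[5.2656 5.8672] v=[6.5625 -3.2813]
Step 4: x=[6.3066 5.3467] v=[4.1641 -2.0821]
Step 5: x=[6.3577 5.3212] v=[0.2042 -0.1022]
Step 6: x=[5.3996 5.8002] v=[-3.8323 1.9161]
Step 7: x=[3.7917 6.6042] v=[-6.4317 3.2158]
Max displacement = 3.3577

Answer: 3.3577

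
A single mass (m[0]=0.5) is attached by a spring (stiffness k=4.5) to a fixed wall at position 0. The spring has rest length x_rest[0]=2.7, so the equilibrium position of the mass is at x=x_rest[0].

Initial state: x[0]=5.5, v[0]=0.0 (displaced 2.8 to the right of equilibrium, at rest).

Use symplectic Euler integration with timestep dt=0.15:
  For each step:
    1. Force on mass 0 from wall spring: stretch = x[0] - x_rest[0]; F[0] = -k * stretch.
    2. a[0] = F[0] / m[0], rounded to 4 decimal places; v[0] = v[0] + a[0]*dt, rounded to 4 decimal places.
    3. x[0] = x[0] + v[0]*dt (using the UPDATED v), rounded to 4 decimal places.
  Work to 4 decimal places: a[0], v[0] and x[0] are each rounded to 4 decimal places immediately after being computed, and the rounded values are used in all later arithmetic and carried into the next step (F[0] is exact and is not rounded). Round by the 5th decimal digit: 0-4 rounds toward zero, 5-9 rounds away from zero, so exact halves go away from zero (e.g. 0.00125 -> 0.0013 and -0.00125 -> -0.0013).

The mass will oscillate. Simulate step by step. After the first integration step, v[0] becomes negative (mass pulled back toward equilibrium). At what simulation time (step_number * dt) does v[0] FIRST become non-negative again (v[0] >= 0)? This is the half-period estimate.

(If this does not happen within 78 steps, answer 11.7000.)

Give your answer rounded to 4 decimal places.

Answer: 1.0500

Derivation:
Step 0: x=[5.5000] v=[0.0000]
Step 1: x=[4.9330] v=[-3.7800]
Step 2: x=[3.9138] v=[-6.7946]
Step 3: x=[2.6488] v=[-8.4332]
Step 4: x=[1.3942] v=[-8.3641]
Step 5: x=[0.4040] v=[-6.6013]
Step 6: x=[-0.1213] v=[-3.5017]
Step 7: x=[-0.0752] v=[0.3071]
First v>=0 after going negative at step 7, time=1.0500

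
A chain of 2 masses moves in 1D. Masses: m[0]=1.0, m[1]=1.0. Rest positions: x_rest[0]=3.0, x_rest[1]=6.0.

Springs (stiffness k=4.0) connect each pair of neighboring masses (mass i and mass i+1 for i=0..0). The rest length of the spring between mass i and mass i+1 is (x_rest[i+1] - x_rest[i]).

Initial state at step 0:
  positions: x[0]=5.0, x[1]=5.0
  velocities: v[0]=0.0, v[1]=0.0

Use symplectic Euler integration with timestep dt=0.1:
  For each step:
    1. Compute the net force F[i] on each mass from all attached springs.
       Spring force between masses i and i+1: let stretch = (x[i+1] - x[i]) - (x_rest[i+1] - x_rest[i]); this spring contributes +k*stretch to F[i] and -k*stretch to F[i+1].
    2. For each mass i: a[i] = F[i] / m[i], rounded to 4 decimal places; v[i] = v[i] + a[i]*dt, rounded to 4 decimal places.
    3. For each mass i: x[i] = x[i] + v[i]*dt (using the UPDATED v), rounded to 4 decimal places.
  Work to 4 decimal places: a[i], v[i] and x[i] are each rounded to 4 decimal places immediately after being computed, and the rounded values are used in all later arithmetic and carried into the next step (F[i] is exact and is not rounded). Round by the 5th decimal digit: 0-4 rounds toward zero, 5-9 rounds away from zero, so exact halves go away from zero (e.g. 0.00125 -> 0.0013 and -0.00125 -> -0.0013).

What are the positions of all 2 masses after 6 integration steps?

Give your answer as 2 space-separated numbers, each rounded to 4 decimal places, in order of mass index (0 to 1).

Step 0: x=[5.0000 5.0000] v=[0.0000 0.0000]
Step 1: x=[4.8800 5.1200] v=[-1.2000 1.2000]
Step 2: x=[4.6496 5.3504] v=[-2.3040 2.3040]
Step 3: x=[4.3272 5.6728] v=[-3.2237 3.2237]
Step 4: x=[3.9387 6.0614] v=[-3.8855 3.8855]
Step 5: x=[3.5151 6.4850] v=[-4.2364 4.2364]
Step 6: x=[3.0903 6.9098] v=[-4.2484 4.2484]

Answer: 3.0903 6.9098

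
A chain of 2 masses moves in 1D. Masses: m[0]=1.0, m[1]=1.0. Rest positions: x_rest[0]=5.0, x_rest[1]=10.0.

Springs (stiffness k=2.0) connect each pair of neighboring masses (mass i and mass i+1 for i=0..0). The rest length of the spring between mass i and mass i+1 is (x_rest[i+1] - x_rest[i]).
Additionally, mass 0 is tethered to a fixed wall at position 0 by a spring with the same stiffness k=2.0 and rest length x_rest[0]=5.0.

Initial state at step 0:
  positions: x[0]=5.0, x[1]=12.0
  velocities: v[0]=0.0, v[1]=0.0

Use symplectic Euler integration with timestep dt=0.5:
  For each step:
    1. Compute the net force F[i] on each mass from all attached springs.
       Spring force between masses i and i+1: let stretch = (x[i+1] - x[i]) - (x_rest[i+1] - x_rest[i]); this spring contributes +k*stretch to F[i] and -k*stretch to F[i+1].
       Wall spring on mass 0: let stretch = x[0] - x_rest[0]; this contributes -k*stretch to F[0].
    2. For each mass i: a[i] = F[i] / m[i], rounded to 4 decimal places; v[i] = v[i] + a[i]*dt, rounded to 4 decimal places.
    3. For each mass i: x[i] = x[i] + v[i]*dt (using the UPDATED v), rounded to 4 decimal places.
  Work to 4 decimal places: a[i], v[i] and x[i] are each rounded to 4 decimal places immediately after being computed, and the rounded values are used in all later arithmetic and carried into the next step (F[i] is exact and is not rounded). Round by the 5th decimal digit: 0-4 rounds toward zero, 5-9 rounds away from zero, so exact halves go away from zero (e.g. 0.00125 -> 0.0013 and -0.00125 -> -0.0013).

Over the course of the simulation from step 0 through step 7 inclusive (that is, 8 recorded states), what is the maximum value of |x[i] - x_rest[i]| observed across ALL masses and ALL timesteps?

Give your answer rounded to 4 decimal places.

Answer: 2.1093

Derivation:
Step 0: x=[5.0000 12.0000] v=[0.0000 0.0000]
Step 1: x=[6.0000 11.0000] v=[2.0000 -2.0000]
Step 2: x=[6.5000 10.0000] v=[1.0000 -2.0000]
Step 3: x=[5.5000 9.7500] v=[-2.0000 -0.5000]
Step 4: x=[3.8750 9.8750] v=[-3.2500 0.2500]
Step 5: x=[3.3125 9.5000] v=[-1.1250 -0.7500]
Step 6: x=[4.1875 8.5313] v=[1.7500 -1.9375]
Step 7: x=[5.1407 7.8907] v=[1.9063 -1.2813]
Max displacement = 2.1093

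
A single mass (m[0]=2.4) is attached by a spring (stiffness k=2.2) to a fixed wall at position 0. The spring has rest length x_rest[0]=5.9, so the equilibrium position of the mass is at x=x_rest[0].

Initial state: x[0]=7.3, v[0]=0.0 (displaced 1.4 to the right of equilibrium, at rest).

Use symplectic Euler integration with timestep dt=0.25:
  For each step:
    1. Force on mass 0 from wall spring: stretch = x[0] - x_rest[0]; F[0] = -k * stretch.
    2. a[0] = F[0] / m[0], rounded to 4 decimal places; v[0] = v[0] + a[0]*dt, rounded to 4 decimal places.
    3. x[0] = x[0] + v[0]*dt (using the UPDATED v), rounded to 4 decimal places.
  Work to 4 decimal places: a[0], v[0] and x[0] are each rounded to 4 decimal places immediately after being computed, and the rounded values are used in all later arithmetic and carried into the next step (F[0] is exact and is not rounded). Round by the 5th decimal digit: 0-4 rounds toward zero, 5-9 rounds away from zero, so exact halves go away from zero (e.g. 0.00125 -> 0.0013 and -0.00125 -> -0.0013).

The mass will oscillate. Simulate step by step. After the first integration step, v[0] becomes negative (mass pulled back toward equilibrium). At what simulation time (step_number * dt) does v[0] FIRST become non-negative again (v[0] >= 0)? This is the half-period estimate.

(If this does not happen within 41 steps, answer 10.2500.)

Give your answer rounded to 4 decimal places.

Answer: 3.5000

Derivation:
Step 0: x=[7.3000] v=[0.0000]
Step 1: x=[7.2198] v=[-0.3208]
Step 2: x=[7.0640] v=[-0.6233]
Step 3: x=[6.8415] v=[-0.8901]
Step 4: x=[6.5650] v=[-1.1059]
Step 5: x=[6.2504] v=[-1.2583]
Step 6: x=[5.9158] v=[-1.3386]
Step 7: x=[5.5803] v=[-1.3422]
Step 8: x=[5.2631] v=[-1.2689]
Step 9: x=[4.9824] v=[-1.1230]
Step 10: x=[4.7542] v=[-0.9127]
Step 11: x=[4.5917] v=[-0.6501]
Step 12: x=[4.5041] v=[-0.3503]
Step 13: x=[4.4965] v=[-0.0304]
Step 14: x=[4.5693] v=[0.2912]
First v>=0 after going negative at step 14, time=3.5000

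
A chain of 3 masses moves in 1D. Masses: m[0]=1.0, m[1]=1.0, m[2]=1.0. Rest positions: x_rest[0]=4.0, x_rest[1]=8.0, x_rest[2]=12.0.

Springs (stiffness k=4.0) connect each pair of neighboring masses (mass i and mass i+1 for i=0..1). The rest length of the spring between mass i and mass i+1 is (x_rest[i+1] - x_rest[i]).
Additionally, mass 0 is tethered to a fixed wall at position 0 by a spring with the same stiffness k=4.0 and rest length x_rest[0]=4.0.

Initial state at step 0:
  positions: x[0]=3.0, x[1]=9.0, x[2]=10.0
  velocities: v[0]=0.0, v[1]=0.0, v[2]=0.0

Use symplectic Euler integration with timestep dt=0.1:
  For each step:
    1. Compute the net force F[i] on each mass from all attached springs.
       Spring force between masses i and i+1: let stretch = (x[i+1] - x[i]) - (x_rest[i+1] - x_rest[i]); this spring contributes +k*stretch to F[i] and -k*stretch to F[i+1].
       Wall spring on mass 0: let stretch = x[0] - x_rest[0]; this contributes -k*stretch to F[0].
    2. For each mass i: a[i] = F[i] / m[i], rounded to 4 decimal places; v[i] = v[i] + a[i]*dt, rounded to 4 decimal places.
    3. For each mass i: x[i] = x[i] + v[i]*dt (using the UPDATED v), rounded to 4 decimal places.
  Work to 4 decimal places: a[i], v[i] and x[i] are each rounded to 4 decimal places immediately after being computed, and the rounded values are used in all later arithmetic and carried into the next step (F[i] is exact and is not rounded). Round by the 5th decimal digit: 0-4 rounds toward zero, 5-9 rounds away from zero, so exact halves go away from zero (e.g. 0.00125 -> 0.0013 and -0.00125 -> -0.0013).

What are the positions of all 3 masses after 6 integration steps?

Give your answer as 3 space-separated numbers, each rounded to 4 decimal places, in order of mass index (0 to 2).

Answer: 4.4781 6.3361 11.7447

Derivation:
Step 0: x=[3.0000 9.0000 10.0000] v=[0.0000 0.0000 0.0000]
Step 1: x=[3.1200 8.8000 10.1200] v=[1.2000 -2.0000 1.2000]
Step 2: x=[3.3424 8.4256 10.3472] v=[2.2240 -3.7440 2.2720]
Step 3: x=[3.6344 7.9247 10.6575] v=[2.9203 -5.0086 3.1034]
Step 4: x=[3.9527 7.3615 11.0185] v=[3.1827 -5.6316 3.6103]
Step 5: x=[4.2492 6.8083 11.3933] v=[2.9651 -5.5323 3.7475]
Step 6: x=[4.4781 6.3361 11.7447] v=[2.2891 -4.7219 3.5135]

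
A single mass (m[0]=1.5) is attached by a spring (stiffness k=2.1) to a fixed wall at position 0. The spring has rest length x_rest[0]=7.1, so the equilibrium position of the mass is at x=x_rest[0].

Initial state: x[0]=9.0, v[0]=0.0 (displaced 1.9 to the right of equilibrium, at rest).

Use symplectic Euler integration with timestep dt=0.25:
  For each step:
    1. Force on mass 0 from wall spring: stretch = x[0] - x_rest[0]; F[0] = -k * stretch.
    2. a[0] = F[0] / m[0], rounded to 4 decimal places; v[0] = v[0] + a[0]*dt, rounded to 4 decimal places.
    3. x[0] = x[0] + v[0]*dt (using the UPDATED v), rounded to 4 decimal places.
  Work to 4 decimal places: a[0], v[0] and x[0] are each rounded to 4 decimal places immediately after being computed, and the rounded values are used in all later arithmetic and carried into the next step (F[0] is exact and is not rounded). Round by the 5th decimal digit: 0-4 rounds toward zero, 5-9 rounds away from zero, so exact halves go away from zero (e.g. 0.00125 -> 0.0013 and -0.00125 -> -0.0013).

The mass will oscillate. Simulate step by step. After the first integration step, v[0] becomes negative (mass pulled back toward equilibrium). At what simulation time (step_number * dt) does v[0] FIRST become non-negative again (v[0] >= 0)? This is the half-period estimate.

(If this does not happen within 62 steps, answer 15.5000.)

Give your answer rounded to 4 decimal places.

Answer: 2.7500

Derivation:
Step 0: x=[9.0000] v=[0.0000]
Step 1: x=[8.8338] v=[-0.6650]
Step 2: x=[8.5159] v=[-1.2718]
Step 3: x=[8.0741] v=[-1.7674]
Step 4: x=[7.5470] v=[-2.1083]
Step 5: x=[6.9808] v=[-2.2648]
Step 6: x=[6.4250] v=[-2.2231]
Step 7: x=[5.9283] v=[-1.9869]
Step 8: x=[5.5341] v=[-1.5768]
Step 9: x=[5.2769] v=[-1.0287]
Step 10: x=[5.1793] v=[-0.3906]
Step 11: x=[5.2497] v=[0.2817]
First v>=0 after going negative at step 11, time=2.7500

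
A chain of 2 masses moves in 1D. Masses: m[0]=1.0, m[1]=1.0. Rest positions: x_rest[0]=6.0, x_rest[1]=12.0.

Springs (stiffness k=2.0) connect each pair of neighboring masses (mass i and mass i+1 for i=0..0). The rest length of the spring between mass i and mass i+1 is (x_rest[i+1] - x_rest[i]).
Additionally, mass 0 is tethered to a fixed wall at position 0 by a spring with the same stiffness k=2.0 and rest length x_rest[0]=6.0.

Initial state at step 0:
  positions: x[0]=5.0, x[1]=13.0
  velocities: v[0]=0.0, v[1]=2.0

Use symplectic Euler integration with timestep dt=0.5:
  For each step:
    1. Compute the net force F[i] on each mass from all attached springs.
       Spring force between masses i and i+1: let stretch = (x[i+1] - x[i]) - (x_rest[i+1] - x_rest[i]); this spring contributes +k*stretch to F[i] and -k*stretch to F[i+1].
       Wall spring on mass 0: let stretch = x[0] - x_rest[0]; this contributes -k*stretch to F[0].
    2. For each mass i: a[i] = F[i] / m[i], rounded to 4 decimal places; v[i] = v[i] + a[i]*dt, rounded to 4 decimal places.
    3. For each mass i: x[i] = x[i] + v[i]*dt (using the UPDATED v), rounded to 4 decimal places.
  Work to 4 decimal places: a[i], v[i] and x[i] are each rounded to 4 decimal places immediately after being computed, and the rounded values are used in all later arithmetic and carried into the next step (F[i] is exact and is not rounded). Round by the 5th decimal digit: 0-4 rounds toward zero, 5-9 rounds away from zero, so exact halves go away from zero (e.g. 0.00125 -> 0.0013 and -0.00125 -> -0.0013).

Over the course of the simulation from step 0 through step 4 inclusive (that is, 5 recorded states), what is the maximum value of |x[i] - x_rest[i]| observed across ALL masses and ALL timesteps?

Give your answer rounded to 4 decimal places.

Step 0: x=[5.0000 13.0000] v=[0.0000 2.0000]
Step 1: x=[6.5000 13.0000] v=[3.0000 0.0000]
Step 2: x=[8.0000 12.7500] v=[3.0000 -0.5000]
Step 3: x=[7.8750 13.1250] v=[-0.2500 0.7500]
Step 4: x=[6.4375 13.8750] v=[-2.8750 1.5000]
Max displacement = 2.0000

Answer: 2.0000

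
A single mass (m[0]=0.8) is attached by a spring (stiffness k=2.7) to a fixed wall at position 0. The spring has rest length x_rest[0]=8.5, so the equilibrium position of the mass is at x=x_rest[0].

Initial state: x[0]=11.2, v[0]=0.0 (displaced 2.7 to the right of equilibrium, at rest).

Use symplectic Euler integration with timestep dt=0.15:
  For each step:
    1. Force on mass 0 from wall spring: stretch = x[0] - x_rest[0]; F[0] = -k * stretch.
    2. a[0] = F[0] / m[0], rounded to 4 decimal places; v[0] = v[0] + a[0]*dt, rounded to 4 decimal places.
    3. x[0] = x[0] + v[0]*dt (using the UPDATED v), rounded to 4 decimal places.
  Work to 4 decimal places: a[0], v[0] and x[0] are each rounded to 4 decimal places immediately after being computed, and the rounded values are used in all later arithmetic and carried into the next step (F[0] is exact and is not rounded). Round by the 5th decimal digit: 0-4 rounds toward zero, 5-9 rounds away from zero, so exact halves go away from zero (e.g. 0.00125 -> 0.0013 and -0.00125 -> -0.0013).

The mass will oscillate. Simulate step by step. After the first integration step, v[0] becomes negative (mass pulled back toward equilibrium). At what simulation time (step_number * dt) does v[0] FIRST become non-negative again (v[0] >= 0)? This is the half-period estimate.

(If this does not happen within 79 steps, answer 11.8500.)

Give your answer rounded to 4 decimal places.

Answer: 1.8000

Derivation:
Step 0: x=[11.2000] v=[0.0000]
Step 1: x=[10.9950] v=[-1.3669]
Step 2: x=[10.6005] v=[-2.6300]
Step 3: x=[10.0465] v=[-3.6934]
Step 4: x=[9.3751] v=[-4.4763]
Step 5: x=[8.6372] v=[-4.9193]
Step 6: x=[7.8889] v=[-4.9888]
Step 7: x=[7.1870] v=[-4.6794]
Step 8: x=[6.5848] v=[-4.0147]
Step 9: x=[6.1280] v=[-3.0451]
Step 10: x=[5.8514] v=[-1.8443]
Step 11: x=[5.7759] v=[-0.5035]
Step 12: x=[5.9072] v=[0.8756]
First v>=0 after going negative at step 12, time=1.8000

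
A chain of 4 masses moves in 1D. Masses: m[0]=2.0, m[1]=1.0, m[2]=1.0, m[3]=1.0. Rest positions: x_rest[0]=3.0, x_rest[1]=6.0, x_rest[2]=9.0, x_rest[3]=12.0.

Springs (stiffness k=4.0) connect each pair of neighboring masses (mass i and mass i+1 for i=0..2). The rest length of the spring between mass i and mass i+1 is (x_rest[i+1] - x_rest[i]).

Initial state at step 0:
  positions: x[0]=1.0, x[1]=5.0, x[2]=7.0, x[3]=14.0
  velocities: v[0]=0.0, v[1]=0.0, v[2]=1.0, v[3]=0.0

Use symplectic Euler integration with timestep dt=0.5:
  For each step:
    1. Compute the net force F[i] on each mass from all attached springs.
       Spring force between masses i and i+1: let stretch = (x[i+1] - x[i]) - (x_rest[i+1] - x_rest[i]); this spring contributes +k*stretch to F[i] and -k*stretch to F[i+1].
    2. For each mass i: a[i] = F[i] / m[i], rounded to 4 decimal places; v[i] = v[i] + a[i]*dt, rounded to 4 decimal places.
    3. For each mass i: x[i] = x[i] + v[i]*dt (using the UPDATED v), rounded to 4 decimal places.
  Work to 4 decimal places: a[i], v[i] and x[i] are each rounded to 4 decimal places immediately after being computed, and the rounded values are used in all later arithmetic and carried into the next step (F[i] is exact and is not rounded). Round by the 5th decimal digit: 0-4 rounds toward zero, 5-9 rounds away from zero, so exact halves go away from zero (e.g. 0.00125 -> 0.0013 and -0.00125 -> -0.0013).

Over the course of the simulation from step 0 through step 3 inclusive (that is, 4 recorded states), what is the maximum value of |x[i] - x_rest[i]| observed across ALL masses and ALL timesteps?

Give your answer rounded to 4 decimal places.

Answer: 3.5000

Derivation:
Step 0: x=[1.0000 5.0000 7.0000 14.0000] v=[0.0000 0.0000 1.0000 0.0000]
Step 1: x=[1.5000 3.0000 12.5000 10.0000] v=[1.0000 -4.0000 11.0000 -8.0000]
Step 2: x=[1.2500 9.0000 6.0000 11.5000] v=[-0.5000 12.0000 -13.0000 3.0000]
Step 3: x=[3.3750 4.2500 8.0000 10.5000] v=[4.2500 -9.5000 4.0000 -2.0000]
Max displacement = 3.5000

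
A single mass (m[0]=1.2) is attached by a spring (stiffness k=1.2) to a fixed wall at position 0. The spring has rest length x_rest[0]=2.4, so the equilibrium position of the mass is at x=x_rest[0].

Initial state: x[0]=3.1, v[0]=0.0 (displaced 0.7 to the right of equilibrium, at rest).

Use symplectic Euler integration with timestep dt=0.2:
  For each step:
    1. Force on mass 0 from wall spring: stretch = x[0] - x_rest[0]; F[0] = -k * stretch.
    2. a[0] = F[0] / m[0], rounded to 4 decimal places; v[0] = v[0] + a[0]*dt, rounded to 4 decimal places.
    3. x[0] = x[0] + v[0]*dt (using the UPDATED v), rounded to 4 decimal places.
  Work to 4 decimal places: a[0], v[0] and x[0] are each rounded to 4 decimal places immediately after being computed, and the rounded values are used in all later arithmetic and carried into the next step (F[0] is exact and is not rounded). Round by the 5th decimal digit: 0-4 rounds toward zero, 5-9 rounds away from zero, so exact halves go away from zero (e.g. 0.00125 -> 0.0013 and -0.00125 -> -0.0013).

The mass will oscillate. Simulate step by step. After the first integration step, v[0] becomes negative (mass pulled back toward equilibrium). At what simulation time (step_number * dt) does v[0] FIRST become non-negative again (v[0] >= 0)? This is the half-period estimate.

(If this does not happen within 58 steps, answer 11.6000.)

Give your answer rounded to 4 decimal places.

Answer: 3.2000

Derivation:
Step 0: x=[3.1000] v=[0.0000]
Step 1: x=[3.0720] v=[-0.1400]
Step 2: x=[3.0171] v=[-0.2744]
Step 3: x=[2.9375] v=[-0.3978]
Step 4: x=[2.8364] v=[-0.5053]
Step 5: x=[2.7179] v=[-0.5926]
Step 6: x=[2.5867] v=[-0.6562]
Step 7: x=[2.4480] v=[-0.6935]
Step 8: x=[2.3074] v=[-0.7031]
Step 9: x=[2.1705] v=[-0.6846]
Step 10: x=[2.0428] v=[-0.6387]
Step 11: x=[1.9293] v=[-0.5673]
Step 12: x=[1.8347] v=[-0.4732]
Step 13: x=[1.7627] v=[-0.3601]
Step 14: x=[1.7162] v=[-0.2326]
Step 15: x=[1.6970] v=[-0.0958]
Step 16: x=[1.7060] v=[0.0448]
First v>=0 after going negative at step 16, time=3.2000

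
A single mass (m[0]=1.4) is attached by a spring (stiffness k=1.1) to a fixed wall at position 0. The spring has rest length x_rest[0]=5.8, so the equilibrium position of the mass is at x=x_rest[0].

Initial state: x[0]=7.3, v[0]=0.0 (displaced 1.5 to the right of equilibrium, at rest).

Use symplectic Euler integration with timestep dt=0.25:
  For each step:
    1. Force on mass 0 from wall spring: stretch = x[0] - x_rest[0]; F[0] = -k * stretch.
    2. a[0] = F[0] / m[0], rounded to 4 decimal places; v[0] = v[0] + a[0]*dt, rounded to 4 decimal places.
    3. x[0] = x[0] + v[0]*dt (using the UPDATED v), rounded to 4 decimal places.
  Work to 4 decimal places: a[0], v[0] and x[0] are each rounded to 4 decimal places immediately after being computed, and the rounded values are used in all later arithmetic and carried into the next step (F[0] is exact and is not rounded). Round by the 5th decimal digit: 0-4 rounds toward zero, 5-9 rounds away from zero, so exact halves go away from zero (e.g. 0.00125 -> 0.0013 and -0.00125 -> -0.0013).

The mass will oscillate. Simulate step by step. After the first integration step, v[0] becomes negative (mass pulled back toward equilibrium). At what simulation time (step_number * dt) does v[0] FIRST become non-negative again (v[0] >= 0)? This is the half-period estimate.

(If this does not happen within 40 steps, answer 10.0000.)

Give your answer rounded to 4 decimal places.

Answer: 3.7500

Derivation:
Step 0: x=[7.3000] v=[0.0000]
Step 1: x=[7.2263] v=[-0.2947]
Step 2: x=[7.0826] v=[-0.5749]
Step 3: x=[6.8759] v=[-0.8269]
Step 4: x=[6.6163] v=[-1.0383]
Step 5: x=[6.3166] v=[-1.1987]
Step 6: x=[5.9916] v=[-1.3002]
Step 7: x=[5.6572] v=[-1.3378]
Step 8: x=[5.3298] v=[-1.3098]
Step 9: x=[5.0254] v=[-1.2175]
Step 10: x=[4.7591] v=[-1.0654]
Step 11: x=[4.5439] v=[-0.8609]
Step 12: x=[4.3904] v=[-0.6142]
Step 13: x=[4.3061] v=[-0.3373]
Step 14: x=[4.2951] v=[-0.0439]
Step 15: x=[4.3580] v=[0.2517]
First v>=0 after going negative at step 15, time=3.7500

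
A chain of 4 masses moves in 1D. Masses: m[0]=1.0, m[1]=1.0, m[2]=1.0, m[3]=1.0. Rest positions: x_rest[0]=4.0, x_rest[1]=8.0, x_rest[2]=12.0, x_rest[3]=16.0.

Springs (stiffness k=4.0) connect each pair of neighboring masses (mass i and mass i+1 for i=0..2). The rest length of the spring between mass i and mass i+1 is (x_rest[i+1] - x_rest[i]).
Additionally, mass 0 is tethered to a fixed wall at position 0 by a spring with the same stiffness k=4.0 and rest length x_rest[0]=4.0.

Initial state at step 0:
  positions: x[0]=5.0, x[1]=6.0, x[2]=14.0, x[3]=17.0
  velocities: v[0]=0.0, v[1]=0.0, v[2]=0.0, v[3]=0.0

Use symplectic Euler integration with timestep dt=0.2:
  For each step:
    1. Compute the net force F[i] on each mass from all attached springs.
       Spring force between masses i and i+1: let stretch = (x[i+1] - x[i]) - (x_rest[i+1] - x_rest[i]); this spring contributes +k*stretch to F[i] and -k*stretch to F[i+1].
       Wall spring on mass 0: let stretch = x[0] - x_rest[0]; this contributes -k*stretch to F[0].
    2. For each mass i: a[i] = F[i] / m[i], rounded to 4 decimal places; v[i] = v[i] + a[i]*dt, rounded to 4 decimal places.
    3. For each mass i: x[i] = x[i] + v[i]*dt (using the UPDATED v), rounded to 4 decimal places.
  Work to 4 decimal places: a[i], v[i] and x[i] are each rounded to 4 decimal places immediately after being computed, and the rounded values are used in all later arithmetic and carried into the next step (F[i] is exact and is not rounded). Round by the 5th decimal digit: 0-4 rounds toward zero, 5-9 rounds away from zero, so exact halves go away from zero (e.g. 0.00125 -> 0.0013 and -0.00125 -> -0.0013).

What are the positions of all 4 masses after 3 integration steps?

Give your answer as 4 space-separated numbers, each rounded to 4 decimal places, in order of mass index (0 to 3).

Step 0: x=[5.0000 6.0000 14.0000 17.0000] v=[0.0000 0.0000 0.0000 0.0000]
Step 1: x=[4.3600 7.1200 13.2000 17.1600] v=[-3.2000 5.6000 -4.0000 0.8000]
Step 2: x=[3.4640 8.7712 12.0608 17.3264] v=[-4.4800 8.2560 -5.6960 0.8320]
Step 3: x=[2.8629 10.0996 11.2378 17.2903] v=[-3.0054 6.6419 -4.1152 -0.1805]

Answer: 2.8629 10.0996 11.2378 17.2903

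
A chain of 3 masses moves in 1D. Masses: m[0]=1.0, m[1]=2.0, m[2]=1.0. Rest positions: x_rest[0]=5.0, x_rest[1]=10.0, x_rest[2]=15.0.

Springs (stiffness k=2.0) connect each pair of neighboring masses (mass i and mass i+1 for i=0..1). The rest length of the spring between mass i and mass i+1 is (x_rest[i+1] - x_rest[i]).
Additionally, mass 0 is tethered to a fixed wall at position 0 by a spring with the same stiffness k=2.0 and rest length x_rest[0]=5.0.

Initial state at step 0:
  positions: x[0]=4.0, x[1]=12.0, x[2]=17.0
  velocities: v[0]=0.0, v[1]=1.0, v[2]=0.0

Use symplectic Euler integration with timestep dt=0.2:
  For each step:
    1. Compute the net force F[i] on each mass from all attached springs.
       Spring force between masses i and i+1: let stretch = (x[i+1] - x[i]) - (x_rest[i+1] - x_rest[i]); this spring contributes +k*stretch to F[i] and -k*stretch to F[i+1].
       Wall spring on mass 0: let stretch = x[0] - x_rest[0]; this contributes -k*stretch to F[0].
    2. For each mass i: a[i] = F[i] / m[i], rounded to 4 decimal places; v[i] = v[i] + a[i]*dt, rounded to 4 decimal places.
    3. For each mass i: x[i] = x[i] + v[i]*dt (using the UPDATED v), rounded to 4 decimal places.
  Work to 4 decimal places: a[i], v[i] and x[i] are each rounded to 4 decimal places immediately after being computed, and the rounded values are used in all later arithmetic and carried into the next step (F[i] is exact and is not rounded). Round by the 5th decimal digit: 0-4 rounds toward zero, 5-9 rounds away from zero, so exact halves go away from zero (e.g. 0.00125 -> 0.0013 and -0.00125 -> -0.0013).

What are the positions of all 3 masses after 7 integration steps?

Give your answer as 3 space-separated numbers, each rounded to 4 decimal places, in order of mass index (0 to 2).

Step 0: x=[4.0000 12.0000 17.0000] v=[0.0000 1.0000 0.0000]
Step 1: x=[4.3200 12.0800 17.0000] v=[1.6000 0.4000 0.0000]
Step 2: x=[4.9152 12.0464 17.0064] v=[2.9760 -0.1680 0.0320]
Step 3: x=[5.6877 11.9260 17.0160] v=[3.8624 -0.6022 0.0480]
Step 4: x=[6.5042 11.7596 17.0184] v=[4.0826 -0.8319 0.0120]
Step 5: x=[7.2208 11.5934 17.0001] v=[3.5831 -0.8312 -0.0915]
Step 6: x=[7.7096 11.4685 16.9493] v=[2.4438 -0.6244 -0.2542]
Step 7: x=[7.8823 11.4125 16.8600] v=[0.8635 -0.2800 -0.4465]

Answer: 7.8823 11.4125 16.8600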